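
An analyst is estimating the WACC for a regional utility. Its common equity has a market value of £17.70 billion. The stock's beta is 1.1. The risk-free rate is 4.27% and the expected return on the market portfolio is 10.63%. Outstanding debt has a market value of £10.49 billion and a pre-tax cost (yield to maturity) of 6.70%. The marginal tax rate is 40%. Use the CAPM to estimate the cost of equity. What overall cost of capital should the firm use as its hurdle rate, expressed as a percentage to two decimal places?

8.57%

Market risk premium = 10.63% − 4.27% = 6.36%.
Cost of equity via CAPM: Re = 4.27% + 1.1 × 6.36% = 11.2660%.
Total capital V = 17.7 + 10.49 = 28.19.
Equity: weight = 17.7/28.19 = 0.6279; cost = 11.266%.
Debt: weight = 10.49/28.19 = 0.3721; after-tax cost = 6.7% × (1 − 40%) = 4.0200%.
WACC = 0.6279 × 11.2660% + 0.3721 × 4.0200% = 8.5696%.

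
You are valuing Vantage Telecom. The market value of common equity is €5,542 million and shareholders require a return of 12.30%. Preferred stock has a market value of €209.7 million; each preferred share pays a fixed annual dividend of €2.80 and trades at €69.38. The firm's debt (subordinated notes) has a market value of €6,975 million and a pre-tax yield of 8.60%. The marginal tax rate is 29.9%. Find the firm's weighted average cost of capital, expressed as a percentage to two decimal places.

8.73%

Cost of preferred: Rp = 2.8 / 69.38 = 4.0357%.
Total capital V = 5542 + 209.7 + 6975 = 12726.7.
Equity: weight = 5542/12726.7 = 0.4355; cost = 12.3%.
Preferred: weight = 209.7/12726.7 = 0.0165; cost = 4.0357%.
Subordinated notes: weight = 6975/12726.7 = 0.5481; after-tax cost = 8.6% × (1 − 29.9%) = 6.0286%.
WACC = 0.4355 × 12.3000% + 0.0165 × 4.0357% + 0.5481 × 6.0286% = 8.7267%.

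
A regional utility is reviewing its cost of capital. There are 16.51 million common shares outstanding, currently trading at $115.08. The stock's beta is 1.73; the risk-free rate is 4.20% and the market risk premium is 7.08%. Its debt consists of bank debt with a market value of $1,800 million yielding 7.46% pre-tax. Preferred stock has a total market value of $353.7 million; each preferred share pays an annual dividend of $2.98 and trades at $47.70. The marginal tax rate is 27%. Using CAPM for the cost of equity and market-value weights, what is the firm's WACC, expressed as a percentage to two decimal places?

Cost of equity via CAPM: Re = 4.2% + 1.73 × 7.08% = 16.4484%.
Cost of preferred: Rp = 2.98 / 47.7 = 6.2474%.
Market value of equity E = 115.08 × 16.51m = 1899.9708m.
Total capital V = 1899.9708 + 353.7 + 1800 = 4053.6708.
Equity: weight = 1899.9708/4053.6708 = 0.4687; cost = 16.4484%.
Preferred: weight = 353.7/4053.6708 = 0.0873; cost = 6.2474%.
Bank debt: weight = 1800/4053.6708 = 0.4440; after-tax cost = 7.46% × (1 − 27%) = 5.4458%.
WACC = 0.4687 × 16.4484% + 0.0873 × 6.2474% + 0.4440 × 5.4458% = 10.6727%.

10.67%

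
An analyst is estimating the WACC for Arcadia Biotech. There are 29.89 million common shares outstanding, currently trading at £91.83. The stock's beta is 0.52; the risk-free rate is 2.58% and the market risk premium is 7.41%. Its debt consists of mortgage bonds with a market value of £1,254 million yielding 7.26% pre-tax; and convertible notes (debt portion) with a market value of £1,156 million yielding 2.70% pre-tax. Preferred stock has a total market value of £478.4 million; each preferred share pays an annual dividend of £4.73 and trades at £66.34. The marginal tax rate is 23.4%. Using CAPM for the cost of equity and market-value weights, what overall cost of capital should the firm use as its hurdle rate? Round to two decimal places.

Cost of equity via CAPM: Re = 2.58% + 0.52 × 7.41% = 6.4332%.
Cost of preferred: Rp = 4.73 / 66.34 = 7.1299%.
Market value of equity E = 91.83 × 29.89m = 2744.7987m.
Total capital V = 2744.7987 + 478.4 + 1254 + 1156 = 5633.1987.
Equity: weight = 2744.7987/5633.1987 = 0.4873; cost = 6.4332%.
Preferred: weight = 478.4/5633.1987 = 0.0849; cost = 7.1299%.
Mortgage bonds: weight = 1254/5633.1987 = 0.2226; after-tax cost = 7.26% × (1 − 23.4%) = 5.5612%.
Convertible notes (debt portion): weight = 1156/5633.1987 = 0.2052; after-tax cost = 2.7% × (1 − 23.4%) = 2.0682%.
WACC = 0.4873 × 6.4332% + 0.0849 × 7.1299% + 0.2226 × 5.5612% + 0.2052 × 2.0682% = 5.4025%.

5.40%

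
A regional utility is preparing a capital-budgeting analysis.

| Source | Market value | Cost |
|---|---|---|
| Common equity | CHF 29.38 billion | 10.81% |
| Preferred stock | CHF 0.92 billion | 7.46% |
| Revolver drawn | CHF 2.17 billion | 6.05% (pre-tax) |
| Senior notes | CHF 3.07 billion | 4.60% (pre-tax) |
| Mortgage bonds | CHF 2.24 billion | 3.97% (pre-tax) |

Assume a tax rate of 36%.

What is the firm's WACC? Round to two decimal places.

9.20%

Total capital V = 29.38 + 0.92 + 2.17 + 3.07 + 2.24 = 37.78.
Equity: weight = 29.38/37.78 = 0.7777; cost = 10.81%.
Preferred: weight = 0.92/37.78 = 0.0244; cost = 7.46%.
Revolver drawn: weight = 2.17/37.78 = 0.0574; after-tax cost = 6.05% × (1 − 36%) = 3.8720%.
Senior notes: weight = 3.07/37.78 = 0.0813; after-tax cost = 4.6% × (1 − 36%) = 2.9440%.
Mortgage bonds: weight = 2.24/37.78 = 0.0593; after-tax cost = 3.97% × (1 − 36%) = 2.5408%.
WACC = 0.7777 × 10.8100% + 0.0244 × 7.4600% + 0.0574 × 3.8720% + 0.0813 × 2.9440% + 0.0593 × 2.5408% = 9.2004%.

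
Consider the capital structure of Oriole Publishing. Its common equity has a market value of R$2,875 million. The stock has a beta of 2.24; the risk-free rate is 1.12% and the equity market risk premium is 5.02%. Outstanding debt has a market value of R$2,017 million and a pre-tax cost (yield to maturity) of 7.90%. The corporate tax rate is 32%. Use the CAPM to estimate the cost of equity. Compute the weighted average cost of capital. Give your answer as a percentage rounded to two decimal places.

9.48%

Cost of equity via CAPM: Re = 1.12% + 2.24 × 5.02% = 12.3648%.
Total capital V = 2875 + 2017 = 4892.
Equity: weight = 2875/4892 = 0.5877; cost = 12.3648%.
Debt: weight = 2017/4892 = 0.4123; after-tax cost = 7.9% × (1 − 32%) = 5.3720%.
WACC = 0.5877 × 12.3648% + 0.4123 × 5.3720% = 9.4816%.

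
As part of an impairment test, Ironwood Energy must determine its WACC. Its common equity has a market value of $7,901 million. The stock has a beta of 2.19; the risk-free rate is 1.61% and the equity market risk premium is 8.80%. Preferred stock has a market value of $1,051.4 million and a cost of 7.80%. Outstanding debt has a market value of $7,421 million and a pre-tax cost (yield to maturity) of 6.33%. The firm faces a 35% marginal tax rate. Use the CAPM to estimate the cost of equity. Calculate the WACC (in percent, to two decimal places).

Cost of equity via CAPM: Re = 1.61% + 2.19 × 8.8% = 20.8820%.
Total capital V = 7901 + 1051.4 + 7421 = 16373.4.
Equity: weight = 7901/16373.4 = 0.4826; cost = 20.882%.
Preferred: weight = 1051.4/16373.4 = 0.0642; cost = 7.8%.
Debt: weight = 7421/16373.4 = 0.4532; after-tax cost = 6.33% × (1 − 35%) = 4.1145%.
WACC = 0.4826 × 20.8820% + 0.0642 × 7.8000% + 0.4532 × 4.1145% = 12.4423%.

12.44%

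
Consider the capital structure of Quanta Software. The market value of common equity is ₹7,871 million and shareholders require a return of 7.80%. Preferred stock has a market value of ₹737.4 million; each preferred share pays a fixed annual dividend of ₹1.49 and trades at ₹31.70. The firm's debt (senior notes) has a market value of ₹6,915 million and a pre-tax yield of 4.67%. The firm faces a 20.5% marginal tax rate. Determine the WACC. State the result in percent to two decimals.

Cost of preferred: Rp = 1.49 / 31.7 = 4.7003%.
Total capital V = 7871 + 737.4 + 6915 = 15523.4.
Equity: weight = 7871/15523.4 = 0.5070; cost = 7.8%.
Preferred: weight = 737.4/15523.4 = 0.0475; cost = 4.7003%.
Senior notes: weight = 6915/15523.4 = 0.4455; after-tax cost = 4.67% × (1 − 20.5%) = 3.7127%.
WACC = 0.5070 × 7.8000% + 0.0475 × 4.7003% + 0.4455 × 3.7127% = 5.8320%.

5.83%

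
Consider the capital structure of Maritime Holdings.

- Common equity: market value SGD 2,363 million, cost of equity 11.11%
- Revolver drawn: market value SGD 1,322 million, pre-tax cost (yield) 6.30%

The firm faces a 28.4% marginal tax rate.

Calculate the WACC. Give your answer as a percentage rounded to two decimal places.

8.74%

Total capital V = 2363 + 1322 = 3685.
Equity: weight = 2363/3685 = 0.6412; cost = 11.11%.
Revolver drawn: weight = 1322/3685 = 0.3588; after-tax cost = 6.3% × (1 − 28.4%) = 4.5108%.
WACC = 0.6412 × 11.1100% + 0.3588 × 4.5108% = 8.7425%.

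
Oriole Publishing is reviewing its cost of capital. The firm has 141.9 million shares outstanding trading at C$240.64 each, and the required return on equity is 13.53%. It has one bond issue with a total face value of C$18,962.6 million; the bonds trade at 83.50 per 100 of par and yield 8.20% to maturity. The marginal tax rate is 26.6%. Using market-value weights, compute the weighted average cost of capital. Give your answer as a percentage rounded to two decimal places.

Market value of equity E = 240.64 × 141.9m = 34146.816m. Market value of debt D = 18962.6m × 83.5/100 = 15833.771m.
Total capital V = 34146.816 + 15833.771 = 49980.587.
Equity: weight = 34146.816/49980.587 = 0.6832; cost = 13.53%.
Bonds outstanding: weight = 15833.771/49980.587 = 0.3168; after-tax cost = 8.2% × (1 − 26.6%) = 6.0188%.
WACC = 0.6832 × 13.5300% + 0.3168 × 6.0188% = 11.1505%.

11.15%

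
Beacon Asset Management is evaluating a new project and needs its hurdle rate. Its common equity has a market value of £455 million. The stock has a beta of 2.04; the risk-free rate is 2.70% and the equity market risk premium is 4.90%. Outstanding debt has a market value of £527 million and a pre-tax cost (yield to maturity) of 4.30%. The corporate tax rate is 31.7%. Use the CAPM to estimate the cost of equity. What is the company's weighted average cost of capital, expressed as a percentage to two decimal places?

Cost of equity via CAPM: Re = 2.7% + 2.04 × 4.9% = 12.6960%.
Total capital V = 455 + 527 = 982.
Equity: weight = 455/982 = 0.4633; cost = 12.696%.
Debt: weight = 527/982 = 0.5367; after-tax cost = 4.3% × (1 − 31.7%) = 2.9369%.
WACC = 0.4633 × 12.6960% + 0.5367 × 2.9369% = 7.4587%.

7.46%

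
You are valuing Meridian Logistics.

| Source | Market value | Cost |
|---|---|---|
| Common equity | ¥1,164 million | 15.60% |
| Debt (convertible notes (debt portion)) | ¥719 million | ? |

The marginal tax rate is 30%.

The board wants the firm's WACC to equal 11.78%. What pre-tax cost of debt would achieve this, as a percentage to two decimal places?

7.99%

Total capital V = 1164 + 719 = 1883.
Equity weight = 1164/1883 = 0.6182.
Convertible notes (debt portion) weight = 719/1883 = 0.3818.
Equity contribution = 0.6182 × 15.6% = 9.6433%.
Remaining for debt = 11.78% − 9.6433% = 2.1367%.
Rd × (1 − 30%) × 0.3818 = 2.1367%  ⇒  Rd = 7.9939%.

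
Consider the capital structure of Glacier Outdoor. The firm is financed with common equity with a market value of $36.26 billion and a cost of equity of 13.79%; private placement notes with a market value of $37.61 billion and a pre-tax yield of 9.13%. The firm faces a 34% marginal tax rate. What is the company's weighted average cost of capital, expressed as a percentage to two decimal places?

Total capital V = 36.26 + 37.61 = 73.87.
Equity: weight = 36.26/73.87 = 0.4909; cost = 13.79%.
Private placement notes: weight = 37.61/73.87 = 0.5091; after-tax cost = 9.13% × (1 − 34%) = 6.0258%.
WACC = 0.4909 × 13.7900% + 0.5091 × 6.0258% = 9.8370%.

9.84%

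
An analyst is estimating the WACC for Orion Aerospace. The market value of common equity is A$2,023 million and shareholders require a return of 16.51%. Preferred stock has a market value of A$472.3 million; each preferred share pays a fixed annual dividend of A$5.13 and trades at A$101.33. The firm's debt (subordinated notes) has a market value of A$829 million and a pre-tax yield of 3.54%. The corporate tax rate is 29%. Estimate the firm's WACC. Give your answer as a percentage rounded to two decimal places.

Cost of preferred: Rp = 5.13 / 101.33 = 5.0627%.
Total capital V = 2023 + 472.3 + 829 = 3324.3.
Equity: weight = 2023/3324.3 = 0.6085; cost = 16.51%.
Preferred: weight = 472.3/3324.3 = 0.1421; cost = 5.0627%.
Subordinated notes: weight = 829/3324.3 = 0.2494; after-tax cost = 3.54% × (1 − 29%) = 2.5134%.
WACC = 0.6085 × 16.5100% + 0.1421 × 5.0627% + 0.2494 × 2.5134% = 11.3932%.

11.39%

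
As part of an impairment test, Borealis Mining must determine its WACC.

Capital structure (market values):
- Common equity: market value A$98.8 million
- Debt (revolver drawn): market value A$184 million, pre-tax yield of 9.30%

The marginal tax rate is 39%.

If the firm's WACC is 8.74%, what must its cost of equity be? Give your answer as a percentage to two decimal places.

14.45%

Total capital V = 98.8 + 184 = 282.8.
Equity weight = 98.8/282.8 = 0.3494.
Revolver drawn weight = 184/282.8 = 0.6506.
Debt contribution = 0.6506 × 9.3% × (1 − 39%) = 3.6911%.
Required equity contribution = 8.74% − 3.6911% = 5.0489%.
Re = 5.0489% / 0.3494 = 14.4518%.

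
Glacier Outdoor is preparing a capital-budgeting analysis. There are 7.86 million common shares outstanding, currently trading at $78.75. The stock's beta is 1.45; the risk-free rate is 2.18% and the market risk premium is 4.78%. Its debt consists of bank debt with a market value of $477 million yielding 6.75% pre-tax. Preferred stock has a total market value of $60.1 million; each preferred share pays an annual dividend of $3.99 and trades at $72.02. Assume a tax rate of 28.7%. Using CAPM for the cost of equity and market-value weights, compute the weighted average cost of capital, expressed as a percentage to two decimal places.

7.15%

Cost of equity via CAPM: Re = 2.18% + 1.45 × 4.78% = 9.1110%.
Cost of preferred: Rp = 3.99 / 72.02 = 5.5401%.
Market value of equity E = 78.75 × 7.86m = 618.975m.
Total capital V = 618.975 + 60.1 + 477 = 1156.075.
Equity: weight = 618.975/1156.075 = 0.5354; cost = 9.111%.
Preferred: weight = 60.1/1156.075 = 0.0520; cost = 5.5401%.
Bank debt: weight = 477/1156.075 = 0.4126; after-tax cost = 6.75% × (1 − 28.7%) = 4.8128%.
WACC = 0.5354 × 9.1110% + 0.0520 × 5.5401% + 0.4126 × 4.8128% = 7.1519%.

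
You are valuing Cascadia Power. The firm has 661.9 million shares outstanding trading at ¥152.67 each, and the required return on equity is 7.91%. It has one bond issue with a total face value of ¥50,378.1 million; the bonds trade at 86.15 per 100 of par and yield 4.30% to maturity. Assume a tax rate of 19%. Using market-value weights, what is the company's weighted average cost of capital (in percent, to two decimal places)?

Market value of equity E = 152.67 × 661.9m = 101052.273m. Market value of debt D = 50378.1m × 86.15/100 = 43400.73315m.
Total capital V = 101052.273 + 43400.73315 = 144453.00615.
Equity: weight = 101052.273/144453.00615 = 0.6996; cost = 7.91%.
Bonds outstanding: weight = 43400.73315/144453.00615 = 0.3004; after-tax cost = 4.3% × (1 − 19%) = 3.4830%.
WACC = 0.6996 × 7.9100% + 0.3004 × 3.4830% = 6.5799%.

6.58%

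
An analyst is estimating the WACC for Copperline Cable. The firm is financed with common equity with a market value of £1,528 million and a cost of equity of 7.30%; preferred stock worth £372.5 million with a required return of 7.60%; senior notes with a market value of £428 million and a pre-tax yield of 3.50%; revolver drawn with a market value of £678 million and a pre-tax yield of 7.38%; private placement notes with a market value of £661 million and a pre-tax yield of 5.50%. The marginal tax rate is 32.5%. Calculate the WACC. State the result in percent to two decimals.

5.68%

Total capital V = 1528 + 372.5 + 428 + 678 + 661 = 3667.5.
Equity: weight = 1528/3667.5 = 0.4166; cost = 7.3%.
Preferred: weight = 372.5/3667.5 = 0.1016; cost = 7.6%.
Senior notes: weight = 428/3667.5 = 0.1167; after-tax cost = 3.5% × (1 − 32.5%) = 2.3625%.
Revolver drawn: weight = 678/3667.5 = 0.1849; after-tax cost = 7.38% × (1 − 32.5%) = 4.9815%.
Private placement notes: weight = 661/3667.5 = 0.1802; after-tax cost = 5.5% × (1 − 32.5%) = 3.7125%.
WACC = 0.4166 × 7.3000% + 0.1016 × 7.6000% + 0.1167 × 2.3625% + 0.1849 × 4.9815% + 0.1802 × 3.7125% = 5.6791%.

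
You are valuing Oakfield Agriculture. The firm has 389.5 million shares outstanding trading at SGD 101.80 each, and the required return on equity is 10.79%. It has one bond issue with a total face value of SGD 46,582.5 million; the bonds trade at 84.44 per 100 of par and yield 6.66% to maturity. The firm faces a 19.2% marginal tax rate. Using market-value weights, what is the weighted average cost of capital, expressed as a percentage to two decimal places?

8.10%

Market value of equity E = 101.8 × 389.5m = 39651.1m. Market value of debt D = 46582.5m × 84.44/100 = 39334.263m.
Total capital V = 39651.1 + 39334.263 = 78985.363.
Equity: weight = 39651.1/78985.363 = 0.5020; cost = 10.79%.
Bonds outstanding: weight = 39334.263/78985.363 = 0.4980; after-tax cost = 6.66% × (1 − 19.2%) = 5.3813%.
WACC = 0.5020 × 10.7900% + 0.4980 × 5.3813% = 8.0965%.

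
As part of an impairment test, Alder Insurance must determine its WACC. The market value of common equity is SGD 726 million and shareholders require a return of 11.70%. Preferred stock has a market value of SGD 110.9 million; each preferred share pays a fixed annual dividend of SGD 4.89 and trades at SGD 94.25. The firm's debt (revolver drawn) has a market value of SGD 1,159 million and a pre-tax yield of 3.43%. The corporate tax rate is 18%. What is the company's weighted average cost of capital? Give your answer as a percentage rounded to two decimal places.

Cost of preferred: Rp = 4.89 / 94.25 = 5.1883%.
Total capital V = 726 + 110.9 + 1159 = 1995.9.
Equity: weight = 726/1995.9 = 0.3637; cost = 11.7%.
Preferred: weight = 110.9/1995.9 = 0.0556; cost = 5.1883%.
Revolver drawn: weight = 1159/1995.9 = 0.5807; after-tax cost = 3.43% × (1 − 18%) = 2.8126%.
WACC = 0.3637 × 11.7000% + 0.0556 × 5.1883% + 0.5807 × 2.8126% = 6.1774%.

6.18%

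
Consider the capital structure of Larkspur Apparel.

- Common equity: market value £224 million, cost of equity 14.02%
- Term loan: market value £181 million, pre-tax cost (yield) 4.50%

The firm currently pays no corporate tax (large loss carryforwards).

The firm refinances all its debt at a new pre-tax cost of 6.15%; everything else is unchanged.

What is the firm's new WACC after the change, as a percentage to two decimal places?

10.50%

After the change:
Total capital V = 224 + 181 = 405.
Equity: weight = 224/405 = 0.5531; cost = 14.02%.
Term loan: weight = 181/405 = 0.4469; after-tax cost = 6.15% × (1 − 0%) = 6.1500%.
WACC = 0.5531 × 14.0200% + 0.4469 × 6.1500% = 10.5028%.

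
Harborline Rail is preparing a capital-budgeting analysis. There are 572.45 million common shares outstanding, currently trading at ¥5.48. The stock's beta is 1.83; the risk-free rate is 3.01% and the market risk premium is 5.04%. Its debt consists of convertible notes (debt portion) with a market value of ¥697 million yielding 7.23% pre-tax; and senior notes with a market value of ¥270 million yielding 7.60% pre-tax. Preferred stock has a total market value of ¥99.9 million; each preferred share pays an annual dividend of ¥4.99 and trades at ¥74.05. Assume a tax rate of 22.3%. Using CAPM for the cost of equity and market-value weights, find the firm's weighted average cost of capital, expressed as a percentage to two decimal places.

Cost of equity via CAPM: Re = 3.01% + 1.83 × 5.04% = 12.2332%.
Cost of preferred: Rp = 4.99 / 74.05 = 6.7387%.
Market value of equity E = 5.48 × 572.45m = 3137.026m.
Total capital V = 3137.026 + 99.9 + 697 + 270 = 4203.926.
Equity: weight = 3137.026/4203.926 = 0.7462; cost = 12.2332%.
Preferred: weight = 99.9/4203.926 = 0.0238; cost = 6.7387%.
Convertible notes (debt portion): weight = 697/4203.926 = 0.1658; after-tax cost = 7.23% × (1 − 22.3%) = 5.6177%.
Senior notes: weight = 270/4203.926 = 0.0642; after-tax cost = 7.6% × (1 − 22.3%) = 5.9052%.
WACC = 0.7462 × 12.2332% + 0.0238 × 6.7387% + 0.1658 × 5.6177% + 0.0642 × 5.9052% = 10.5994%.

10.60%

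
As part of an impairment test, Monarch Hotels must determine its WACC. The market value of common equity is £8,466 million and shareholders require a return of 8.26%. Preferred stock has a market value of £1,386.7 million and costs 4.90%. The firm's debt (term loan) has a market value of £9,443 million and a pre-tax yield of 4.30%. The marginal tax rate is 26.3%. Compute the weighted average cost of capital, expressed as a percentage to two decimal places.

5.53%

Total capital V = 8466 + 1386.7 + 9443 = 19295.7.
Equity: weight = 8466/19295.7 = 0.4388; cost = 8.26%.
Preferred: weight = 1386.7/19295.7 = 0.0719; cost = 4.9%.
Term loan: weight = 9443/19295.7 = 0.4894; after-tax cost = 4.3% × (1 − 26.3%) = 3.1691%.
WACC = 0.4388 × 8.2600% + 0.0719 × 4.9000% + 0.4894 × 3.1691% = 5.5271%.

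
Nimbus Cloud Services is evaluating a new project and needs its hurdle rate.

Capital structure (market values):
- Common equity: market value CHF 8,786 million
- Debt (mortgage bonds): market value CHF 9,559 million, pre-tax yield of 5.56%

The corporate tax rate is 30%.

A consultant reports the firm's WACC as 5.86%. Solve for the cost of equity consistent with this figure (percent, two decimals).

Total capital V = 8786 + 9559 = 18345.
Equity weight = 8786/18345 = 0.4789.
Mortgage bonds weight = 9559/18345 = 0.5211.
Debt contribution = 0.5211 × 5.56% × (1 − 30%) = 2.0280%.
Required equity contribution = 5.86% − 2.0280% = 3.8320%.
Re = 3.8320% / 0.4789 = 8.0011%.

8.00%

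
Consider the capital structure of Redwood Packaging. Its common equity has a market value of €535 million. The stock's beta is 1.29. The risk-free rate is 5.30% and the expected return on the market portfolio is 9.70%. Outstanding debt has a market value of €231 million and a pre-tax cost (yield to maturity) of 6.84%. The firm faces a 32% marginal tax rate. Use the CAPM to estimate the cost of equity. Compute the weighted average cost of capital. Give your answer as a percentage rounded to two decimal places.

9.07%

Market risk premium = 9.7% − 5.3% = 4.4%.
Cost of equity via CAPM: Re = 5.3% + 1.29 × 4.4% = 10.9760%.
Total capital V = 535 + 231 = 766.
Equity: weight = 535/766 = 0.6984; cost = 10.976%.
Debt: weight = 231/766 = 0.3016; after-tax cost = 6.84% × (1 − 32%) = 4.6512%.
WACC = 0.6984 × 10.9760% + 0.3016 × 4.6512% = 9.0687%.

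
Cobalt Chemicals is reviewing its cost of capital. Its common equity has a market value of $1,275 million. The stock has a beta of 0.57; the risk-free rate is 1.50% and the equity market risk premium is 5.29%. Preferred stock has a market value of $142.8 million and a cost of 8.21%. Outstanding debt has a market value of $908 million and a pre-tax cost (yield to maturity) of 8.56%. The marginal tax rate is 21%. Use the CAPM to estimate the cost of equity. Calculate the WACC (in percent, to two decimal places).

Cost of equity via CAPM: Re = 1.5% + 0.57 × 5.29% = 4.5153%.
Total capital V = 1275 + 142.8 + 908 = 2325.8.
Equity: weight = 1275/2325.8 = 0.5482; cost = 4.5153%.
Preferred: weight = 142.8/2325.8 = 0.0614; cost = 8.21%.
Debt: weight = 908/2325.8 = 0.3904; after-tax cost = 8.56% × (1 − 21%) = 6.7624%.
WACC = 0.5482 × 4.5153% + 0.0614 × 8.2100% + 0.3904 × 6.7624% = 5.6194%.

5.62%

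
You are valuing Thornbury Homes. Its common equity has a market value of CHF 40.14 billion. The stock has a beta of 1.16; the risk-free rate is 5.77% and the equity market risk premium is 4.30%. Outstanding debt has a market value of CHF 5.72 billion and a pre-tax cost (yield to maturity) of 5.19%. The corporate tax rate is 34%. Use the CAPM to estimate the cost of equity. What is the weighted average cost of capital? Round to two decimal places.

Cost of equity via CAPM: Re = 5.77% + 1.16 × 4.3% = 10.7580%.
Total capital V = 40.14 + 5.72 = 45.86.
Equity: weight = 40.14/45.86 = 0.8753; cost = 10.758%.
Debt: weight = 5.72/45.86 = 0.1247; after-tax cost = 5.19% × (1 − 34%) = 3.4254%.
WACC = 0.8753 × 10.7580% + 0.1247 × 3.4254% = 9.8434%.

9.84%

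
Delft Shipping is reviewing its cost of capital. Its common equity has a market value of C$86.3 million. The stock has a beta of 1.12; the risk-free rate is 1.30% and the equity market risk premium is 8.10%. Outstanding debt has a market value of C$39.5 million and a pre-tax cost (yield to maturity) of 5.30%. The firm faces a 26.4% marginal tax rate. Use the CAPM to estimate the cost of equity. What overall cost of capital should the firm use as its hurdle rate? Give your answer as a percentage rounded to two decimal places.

8.34%

Cost of equity via CAPM: Re = 1.3% + 1.12 × 8.1% = 10.3720%.
Total capital V = 86.3 + 39.5 = 125.8.
Equity: weight = 86.3/125.8 = 0.6860; cost = 10.372%.
Debt: weight = 39.5/125.8 = 0.3140; after-tax cost = 5.3% × (1 − 26.4%) = 3.9008%.
WACC = 0.6860 × 10.3720% + 0.3140 × 3.9008% = 8.3401%.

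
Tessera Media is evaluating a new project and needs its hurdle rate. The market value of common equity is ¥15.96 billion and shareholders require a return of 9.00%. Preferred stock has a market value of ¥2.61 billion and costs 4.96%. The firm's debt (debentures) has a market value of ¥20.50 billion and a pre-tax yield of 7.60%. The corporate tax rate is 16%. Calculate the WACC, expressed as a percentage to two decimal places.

7.36%

Total capital V = 15.96 + 2.61 + 20.5 = 39.07.
Equity: weight = 15.96/39.07 = 0.4085; cost = 9%.
Preferred: weight = 2.61/39.07 = 0.0668; cost = 4.96%.
Debentures: weight = 20.5/39.07 = 0.5247; after-tax cost = 7.6% × (1 − 16%) = 6.3840%.
WACC = 0.4085 × 9.0000% + 0.0668 × 4.9600% + 0.5247 × 6.3840% = 7.3575%.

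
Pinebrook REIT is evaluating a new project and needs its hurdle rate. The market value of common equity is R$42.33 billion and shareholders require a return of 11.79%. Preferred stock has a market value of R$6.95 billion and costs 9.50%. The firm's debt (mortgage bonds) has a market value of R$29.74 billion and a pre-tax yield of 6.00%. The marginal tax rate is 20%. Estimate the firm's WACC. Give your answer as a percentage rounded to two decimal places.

8.96%

Total capital V = 42.33 + 6.95 + 29.74 = 79.02.
Equity: weight = 42.33/79.02 = 0.5357; cost = 11.79%.
Preferred: weight = 6.95/79.02 = 0.0880; cost = 9.5%.
Mortgage bonds: weight = 29.74/79.02 = 0.3764; after-tax cost = 6% × (1 − 20%) = 4.8000%.
WACC = 0.5357 × 11.7900% + 0.0880 × 9.5000% + 0.3764 × 4.8000% = 8.9578%.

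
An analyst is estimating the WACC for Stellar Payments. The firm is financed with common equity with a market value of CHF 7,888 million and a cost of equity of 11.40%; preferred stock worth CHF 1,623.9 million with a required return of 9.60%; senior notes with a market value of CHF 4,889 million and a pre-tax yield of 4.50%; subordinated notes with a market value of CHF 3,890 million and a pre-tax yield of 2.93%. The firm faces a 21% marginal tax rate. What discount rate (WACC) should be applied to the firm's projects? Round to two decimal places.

Total capital V = 7888 + 1623.9 + 4889 + 3890 = 18290.9.
Equity: weight = 7888/18290.9 = 0.4313; cost = 11.4%.
Preferred: weight = 1623.9/18290.9 = 0.0888; cost = 9.6%.
Senior notes: weight = 4889/18290.9 = 0.2673; after-tax cost = 4.5% × (1 − 21%) = 3.5550%.
Subordinated notes: weight = 3890/18290.9 = 0.2127; after-tax cost = 2.93% × (1 − 21%) = 2.3147%.
WACC = 0.4313 × 11.4000% + 0.0888 × 9.6000% + 0.2673 × 3.5550% + 0.2127 × 2.3147% = 7.2111%.

7.21%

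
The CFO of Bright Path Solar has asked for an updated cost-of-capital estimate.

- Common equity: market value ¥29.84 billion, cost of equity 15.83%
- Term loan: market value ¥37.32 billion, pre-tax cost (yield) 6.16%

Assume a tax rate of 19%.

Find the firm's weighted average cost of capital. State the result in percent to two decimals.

9.81%

Total capital V = 29.84 + 37.32 = 67.16.
Equity: weight = 29.84/67.16 = 0.4443; cost = 15.83%.
Term loan: weight = 37.32/67.16 = 0.5557; after-tax cost = 6.16% × (1 − 19%) = 4.9896%.
WACC = 0.4443 × 15.8300% + 0.5557 × 4.9896% = 9.8061%.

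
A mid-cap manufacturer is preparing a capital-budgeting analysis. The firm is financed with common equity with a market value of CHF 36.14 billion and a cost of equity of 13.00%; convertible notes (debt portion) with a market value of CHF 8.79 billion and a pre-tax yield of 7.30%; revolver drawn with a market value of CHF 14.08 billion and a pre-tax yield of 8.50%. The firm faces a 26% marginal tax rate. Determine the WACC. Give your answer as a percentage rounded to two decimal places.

10.27%

Total capital V = 36.14 + 8.79 + 14.08 = 59.01.
Equity: weight = 36.14/59.01 = 0.6124; cost = 13%.
Convertible notes (debt portion): weight = 8.79/59.01 = 0.1490; after-tax cost = 7.3% × (1 − 26%) = 5.4020%.
Revolver drawn: weight = 14.08/59.01 = 0.2386; after-tax cost = 8.5% × (1 − 26%) = 6.2900%.
WACC = 0.6124 × 13.0000% + 0.1490 × 5.4020% + 0.2386 × 6.2900% = 10.2672%.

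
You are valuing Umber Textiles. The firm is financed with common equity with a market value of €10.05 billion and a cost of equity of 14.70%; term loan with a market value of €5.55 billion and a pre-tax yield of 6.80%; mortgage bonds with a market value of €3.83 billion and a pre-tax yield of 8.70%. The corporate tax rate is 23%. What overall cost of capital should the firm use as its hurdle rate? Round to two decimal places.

Total capital V = 10.05 + 5.55 + 3.83 = 19.43.
Equity: weight = 10.05/19.43 = 0.5172; cost = 14.7%.
Term loan: weight = 5.55/19.43 = 0.2856; after-tax cost = 6.8% × (1 − 23%) = 5.2360%.
Mortgage bonds: weight = 3.83/19.43 = 0.1971; after-tax cost = 8.7% × (1 − 23%) = 6.6990%.
WACC = 0.5172 × 14.7000% + 0.2856 × 5.2360% + 0.1971 × 6.6990% = 10.4196%.

10.42%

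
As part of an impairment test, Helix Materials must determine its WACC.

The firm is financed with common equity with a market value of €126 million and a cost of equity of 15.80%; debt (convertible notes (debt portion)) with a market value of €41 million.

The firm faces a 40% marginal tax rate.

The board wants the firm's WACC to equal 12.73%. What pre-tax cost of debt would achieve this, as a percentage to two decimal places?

5.49%

Total capital V = 126 + 41 = 167.
Equity weight = 126/167 = 0.7545.
Convertible notes (debt portion) weight = 41/167 = 0.2455.
Equity contribution = 0.7545 × 15.8% = 11.9210%.
Remaining for debt = 12.73% − 11.9210% = 0.8090%.
Rd × (1 − 40%) × 0.2455 = 0.8090%  ⇒  Rd = 5.4923%.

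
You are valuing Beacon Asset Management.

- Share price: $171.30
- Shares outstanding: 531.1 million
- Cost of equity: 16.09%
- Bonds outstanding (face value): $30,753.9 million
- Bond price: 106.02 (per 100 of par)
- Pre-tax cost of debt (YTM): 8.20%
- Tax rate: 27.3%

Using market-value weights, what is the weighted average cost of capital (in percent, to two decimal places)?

Market value of equity E = 171.3 × 531.1m = 90977.43m. Market value of debt D = 30753.9m × 106.02/100 = 32605.28478m.
Total capital V = 90977.43 + 32605.28478 = 123582.71478.
Equity: weight = 90977.43/123582.71478 = 0.7362; cost = 16.09%.
Bonds outstanding: weight = 32605.28478/123582.71478 = 0.2638; after-tax cost = 8.2% × (1 − 27.3%) = 5.9614%.
WACC = 0.7362 × 16.0900% + 0.2638 × 5.9614% = 13.4177%.

13.42%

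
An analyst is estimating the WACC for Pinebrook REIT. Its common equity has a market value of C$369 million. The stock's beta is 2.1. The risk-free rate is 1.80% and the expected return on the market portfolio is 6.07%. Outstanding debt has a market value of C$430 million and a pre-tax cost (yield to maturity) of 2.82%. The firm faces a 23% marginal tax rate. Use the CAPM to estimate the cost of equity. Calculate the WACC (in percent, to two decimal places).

Market risk premium = 6.07% − 1.8% = 4.27%.
Cost of equity via CAPM: Re = 1.8% + 2.1 × 4.27% = 10.7670%.
Total capital V = 369 + 430 = 799.
Equity: weight = 369/799 = 0.4618; cost = 10.767%.
Debt: weight = 430/799 = 0.5382; after-tax cost = 2.82% × (1 − 23%) = 2.1714%.
WACC = 0.4618 × 10.7670% + 0.5382 × 2.1714% = 6.1411%.

6.14%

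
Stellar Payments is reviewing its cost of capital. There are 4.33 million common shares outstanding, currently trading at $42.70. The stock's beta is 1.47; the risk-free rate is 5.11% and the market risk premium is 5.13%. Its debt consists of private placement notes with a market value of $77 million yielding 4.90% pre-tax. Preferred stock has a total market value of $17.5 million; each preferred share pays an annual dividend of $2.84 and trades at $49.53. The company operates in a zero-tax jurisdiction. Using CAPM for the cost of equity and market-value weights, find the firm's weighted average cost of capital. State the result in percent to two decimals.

10.08%

Cost of equity via CAPM: Re = 5.11% + 1.47 × 5.13% = 12.6511%.
Cost of preferred: Rp = 2.84 / 49.53 = 5.7339%.
Market value of equity E = 42.7 × 4.33m = 184.891m.
Total capital V = 184.891 + 17.5 + 77 = 279.391.
Equity: weight = 184.891/279.391 = 0.6618; cost = 12.6511%.
Preferred: weight = 17.5/279.391 = 0.0626; cost = 5.7339%.
Private placement notes: weight = 77/279.391 = 0.2756; after-tax cost = 4.9% × (1 − 0%) = 4.9000%.
WACC = 0.6618 × 12.6511% + 0.0626 × 5.7339% + 0.2756 × 4.9000% = 10.0816%.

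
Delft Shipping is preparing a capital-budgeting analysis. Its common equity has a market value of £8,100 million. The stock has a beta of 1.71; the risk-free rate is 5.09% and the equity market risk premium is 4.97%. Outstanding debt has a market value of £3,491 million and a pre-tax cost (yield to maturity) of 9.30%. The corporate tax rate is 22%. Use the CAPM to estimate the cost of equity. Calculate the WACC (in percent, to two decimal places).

Cost of equity via CAPM: Re = 5.09% + 1.71 × 4.97% = 13.5887%.
Total capital V = 8100 + 3491 = 11591.
Equity: weight = 8100/11591 = 0.6988; cost = 13.5887%.
Debt: weight = 3491/11591 = 0.3012; after-tax cost = 9.3% × (1 − 22%) = 7.2540%.
WACC = 0.6988 × 13.5887% + 0.3012 × 7.2540% = 11.6808%.

11.68%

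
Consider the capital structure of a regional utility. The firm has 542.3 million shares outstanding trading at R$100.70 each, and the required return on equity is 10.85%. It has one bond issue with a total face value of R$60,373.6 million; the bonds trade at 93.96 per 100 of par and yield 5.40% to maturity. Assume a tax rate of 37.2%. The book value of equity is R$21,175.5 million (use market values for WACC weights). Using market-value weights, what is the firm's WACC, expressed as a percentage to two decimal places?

Market value of equity E = 100.7 × 542.3m = 54609.61m. Market value of debt D = 60373.6m × 93.96/100 = 56727.03456m.
Total capital V = 54609.61 + 56727.03456 = 111336.64456.
Equity: weight = 54609.61/111336.64456 = 0.4905; cost = 10.85%.
Bonds outstanding: weight = 56727.03456/111336.64456 = 0.5095; after-tax cost = 5.4% × (1 − 37.2%) = 3.3912%.
WACC = 0.4905 × 10.8500% + 0.5095 × 3.3912% = 7.0497%.

7.05%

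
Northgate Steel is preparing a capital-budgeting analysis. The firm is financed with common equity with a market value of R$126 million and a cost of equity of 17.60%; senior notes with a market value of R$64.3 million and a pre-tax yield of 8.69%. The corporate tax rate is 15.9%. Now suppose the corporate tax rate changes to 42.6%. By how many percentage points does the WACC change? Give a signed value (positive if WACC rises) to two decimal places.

-0.78 pp

Current WACC:
Total capital V = 126 + 64.3 = 190.3.
Equity: weight = 126/190.3 = 0.6621; cost = 17.6%.
Senior notes: weight = 64.3/190.3 = 0.3379; after-tax cost = 8.69% × (1 − 15.9%) = 7.3083%.
WACC = 0.6621 × 17.6000% + 0.3379 × 7.3083% = 14.1226%.
After the change:
Total capital V = 126 + 64.3 = 190.3.
Equity: weight = 126/190.3 = 0.6621; cost = 17.6%.
Senior notes: weight = 64.3/190.3 = 0.3379; after-tax cost = 8.69% × (1 − 42.6%) = 4.9881%.
WACC = 0.6621 × 17.6000% + 0.3379 × 4.9881% = 13.3386%.
Change in WACC = 13.3386% − 14.1226% = -0.7840 pp.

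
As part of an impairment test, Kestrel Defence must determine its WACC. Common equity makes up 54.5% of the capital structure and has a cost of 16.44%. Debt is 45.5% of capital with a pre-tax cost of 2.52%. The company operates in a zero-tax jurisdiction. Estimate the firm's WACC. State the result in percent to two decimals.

After-tax cost of debt = 2.52% × (1 − 0%) = 2.5200%.
WACC = 0.545 × 16.4400% + 0.455 × 2.5200% = 10.1064%.

10.11%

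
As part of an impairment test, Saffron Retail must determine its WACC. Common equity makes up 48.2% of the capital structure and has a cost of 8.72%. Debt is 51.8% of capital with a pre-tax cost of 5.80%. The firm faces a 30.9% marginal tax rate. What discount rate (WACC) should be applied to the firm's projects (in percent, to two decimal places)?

After-tax cost of debt = 5.8% × (1 − 30.9%) = 4.0078%.
WACC = 0.482 × 8.7200% + 0.518 × 4.0078% = 6.2791%.

6.28%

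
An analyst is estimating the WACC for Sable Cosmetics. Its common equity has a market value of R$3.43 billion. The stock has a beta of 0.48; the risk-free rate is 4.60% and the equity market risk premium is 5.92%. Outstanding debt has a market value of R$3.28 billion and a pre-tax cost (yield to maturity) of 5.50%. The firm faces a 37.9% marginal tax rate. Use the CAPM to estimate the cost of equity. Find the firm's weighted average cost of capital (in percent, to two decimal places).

5.47%

Cost of equity via CAPM: Re = 4.6% + 0.48 × 5.92% = 7.4416%.
Total capital V = 3.43 + 3.28 = 6.71.
Equity: weight = 3.43/6.71 = 0.5112; cost = 7.4416%.
Debt: weight = 3.28/6.71 = 0.4888; after-tax cost = 5.5% × (1 − 37.9%) = 3.4155%.
WACC = 0.5112 × 7.4416% + 0.4888 × 3.4155% = 5.4736%.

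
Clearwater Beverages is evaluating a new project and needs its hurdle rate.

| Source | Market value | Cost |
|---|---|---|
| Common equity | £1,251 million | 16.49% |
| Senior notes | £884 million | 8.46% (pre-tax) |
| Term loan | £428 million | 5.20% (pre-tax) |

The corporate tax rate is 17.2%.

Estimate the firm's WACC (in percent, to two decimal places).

11.18%

Total capital V = 1251 + 884 + 428 = 2563.
Equity: weight = 1251/2563 = 0.4881; cost = 16.49%.
Senior notes: weight = 884/2563 = 0.3449; after-tax cost = 8.46% × (1 − 17.2%) = 7.0049%.
Term loan: weight = 428/2563 = 0.1670; after-tax cost = 5.2% × (1 − 17.2%) = 4.3056%.
WACC = 0.4881 × 16.4900% + 0.3449 × 7.0049% + 0.1670 × 4.3056% = 11.1838%.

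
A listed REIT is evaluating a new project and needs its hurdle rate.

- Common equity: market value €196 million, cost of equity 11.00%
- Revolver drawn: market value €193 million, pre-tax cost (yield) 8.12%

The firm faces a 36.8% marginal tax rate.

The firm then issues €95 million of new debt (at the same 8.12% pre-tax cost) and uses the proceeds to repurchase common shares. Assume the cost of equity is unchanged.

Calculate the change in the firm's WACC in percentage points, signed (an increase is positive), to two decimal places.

-1.43 pp

Current WACC:
Total capital V = 196 + 193 = 389.
Equity: weight = 196/389 = 0.5039; cost = 11%.
Revolver drawn: weight = 193/389 = 0.4961; after-tax cost = 8.12% × (1 − 36.8%) = 5.1318%.
WACC = 0.5039 × 11.0000% + 0.4961 × 5.1318% = 8.0885%.
After the change:
Total capital V = 101 + 288 = 389.
Equity: weight = 101/389 = 0.2596; cost = 11%.
Revolver drawn: weight = 288/389 = 0.7404; after-tax cost = 8.12% × (1 − 36.8%) = 5.1318%.
WACC = 0.2596 × 11.0000% + 0.7404 × 5.1318% = 6.6554%.
Change in WACC = 6.6554% − 8.0885% = -1.4331 pp.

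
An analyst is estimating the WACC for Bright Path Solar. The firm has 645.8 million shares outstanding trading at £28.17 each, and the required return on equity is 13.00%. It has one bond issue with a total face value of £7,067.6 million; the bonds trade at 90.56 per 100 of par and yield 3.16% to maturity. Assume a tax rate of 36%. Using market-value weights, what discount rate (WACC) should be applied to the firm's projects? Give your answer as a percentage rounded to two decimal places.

Market value of equity E = 28.17 × 645.8m = 18192.186m. Market value of debt D = 7067.6m × 90.56/100 = 6400.41856m.
Total capital V = 18192.186 + 6400.41856 = 24592.60456.
Equity: weight = 18192.186/24592.60456 = 0.7397; cost = 13%.
Bonds outstanding: weight = 6400.41856/24592.60456 = 0.2603; after-tax cost = 3.16% × (1 − 36%) = 2.0224%.
WACC = 0.7397 × 13.0000% + 0.2603 × 2.0224% = 10.1430%.

10.14%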